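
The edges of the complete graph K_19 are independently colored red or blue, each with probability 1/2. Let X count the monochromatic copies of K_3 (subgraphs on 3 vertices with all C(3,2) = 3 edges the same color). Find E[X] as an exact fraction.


Let X = Σ_S X_S over the C(19, 3) = 969 subsets S of size 3, where X_S = 1 if the K_3 on S is monochromatic.
For a fixed S, the K_3 on S has C(3, 2) = 3 edges. P[all 3 edges red] = (1/2)^3, and likewise for blue, so P[monochromatic] = 2·(1/2)^3 = 2^{1 − 3} = 1/4.
Summing: E[X] = C(19, 3) · 2^{1 − 3} = 969 · 1/4 = 969/4.
Numerically: E[X] ≈ 242.250.

E[X] = C(19,3)·2^(1−C(3,2)) = 969/4 ≈ 242.250.


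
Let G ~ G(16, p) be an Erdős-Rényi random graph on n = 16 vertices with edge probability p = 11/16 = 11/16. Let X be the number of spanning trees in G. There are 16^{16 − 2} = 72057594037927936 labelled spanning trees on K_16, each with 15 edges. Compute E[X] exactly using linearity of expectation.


K_16 has 16^{16 − 2} = 72057594037927936 labelled spanning trees.
For each such spanning tree H, let X_H = 1 if all 15 edges of H are present in G. Then P[X_H = 1] = p^{15} = (11/16)^{15} = 4177248169415651/1152921504606846976.
By linearity: E[X] = Σ_H E[X_H] = 72057594037927936 · p^{15} = 72057594037927936 · 4177248169415651/1152921504606846976 = 4177248169415651/16.
Numerically: E[X] ≈ 2.61078e+14.

E[X] = 72057594037927936 · (11/16)^{15} = 4177248169415651/16 ≈ 2.61078e+14.


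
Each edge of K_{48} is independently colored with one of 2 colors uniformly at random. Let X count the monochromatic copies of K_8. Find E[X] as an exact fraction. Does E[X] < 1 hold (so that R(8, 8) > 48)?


E[X] = C(48, 8) · 2^{1 − 28} = 377348994 · 2^{−27} = 377348994/134217728.
As a reduced fraction: E[X] = 188674497/67108864 ≈ 2.811469.
Is E[X] < 1? NO.
Since E[X] ≥ 1, the first-moment bound is inconclusive at n = 48; it does NOT by itself certify R(8, 8) > 48.

E[X] = 188674497/67108864 ≈ 2.811469; E[X] ≥ 1; first-moment method inconclusive here.


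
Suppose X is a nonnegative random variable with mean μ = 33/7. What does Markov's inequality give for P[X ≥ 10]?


μ = E[X] = 33/7, a = 10.
Markov: P[X ≥ 10] ≤ μ/a = (33/7)/10 = 33/70.
Numerically: ≈ 0.4714.
(Since a = 10 > μ = 4.7143, the bound 33/70 is < 1 and informative.)

P[X ≥ 10] ≤ 33/70 ≈ 0.4714.


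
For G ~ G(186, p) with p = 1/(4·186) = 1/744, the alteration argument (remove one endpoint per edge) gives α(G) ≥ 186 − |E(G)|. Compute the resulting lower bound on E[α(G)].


E[|E(G)|] = C(186, 2)·p = 17205 · (1/744) = 185/8.
E[α(G)] ≥ n − E[|E(G)|] = 186 − 185/8 = 1303/8.
Numerically: ≈ 162.87500.
(This is only a lower bound; the true E[α(G)] may be larger.)

E[α(G)] ≥ 1303/8 ≈ 162.87500.


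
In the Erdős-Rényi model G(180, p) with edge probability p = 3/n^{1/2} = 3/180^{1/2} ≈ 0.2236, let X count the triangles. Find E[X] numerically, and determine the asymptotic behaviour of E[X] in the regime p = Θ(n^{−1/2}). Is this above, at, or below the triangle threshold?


Number of potential triangles: C(180, 3) = 955860.
Each occurs with probability p³ ≈ (0.2236)³ ≈ 1.118034e-02.
By linearity: E[X] = C(180, 3)·p³ ≈ 955860 · 1.118034e-02 ≈ 10686.8397.
Since α = 1/2 < 1, p = c/n^{1/2} ≫ 1/n is above the triangle threshold p ~ 1/n. Asymptotically E[X] ~ (c³/6)·n^{3(1−α)} = (3³/6)·n^{1.5} → ∞; triangles are abundant w.h.p.

E[X] ≈ 10686.8397; in regime p = Θ(1/n^{1/2}) E[X] diverges (above the triangle threshold p ~ 1/n).


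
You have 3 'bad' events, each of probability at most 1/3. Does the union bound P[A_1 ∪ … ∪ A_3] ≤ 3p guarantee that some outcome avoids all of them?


Union bound: P[∪_{i=1}^{3} A_i] ≤ Σ_i P[A_i] ≤ 3·p = 3·(1/3) = 1.
Numerically: 1 ≈ 1.000.
Is 1 < 1? NO.
Since the bound 1 is ≥ 1, the union bound is uninformative here; it does NOT by itself certify existence.

3·p = 1 ≈ 1.000; existence NOT certified by the union bound.


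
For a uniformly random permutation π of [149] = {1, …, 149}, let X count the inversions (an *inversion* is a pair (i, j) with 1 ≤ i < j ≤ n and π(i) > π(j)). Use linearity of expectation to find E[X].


Write X = Σ X_I over the C(149, 2) = 11026 pairs i < j, with X_I the indicator of one inversion.
There are 11026 indicators.
For each fixed pair i < j, the values π(i) and π(j) are two distinct elements of {1, …, 149} in uniformly random order; by symmetry P[π(i) > π(j)] = 1/2.
By linearity: E[X] = 11026 · (1/2) = C(149, 2) · (1/2) = 11026/2 = 5513 ≈ 5513.000.

E[X] = 5513 = 5513.000.


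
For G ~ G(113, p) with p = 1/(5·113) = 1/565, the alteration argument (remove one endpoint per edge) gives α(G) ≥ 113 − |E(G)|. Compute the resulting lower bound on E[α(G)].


E[|E(G)|] = C(113, 2)·p = 6328 · (1/565) = 56/5.
E[α(G)] ≥ n − E[|E(G)|] = 113 − 56/5 = 509/5.
Numerically: ≈ 101.800000.
(This is only a lower bound; the true E[α(G)] may be larger.)

E[α(G)] ≥ 509/5 ≈ 101.800000.


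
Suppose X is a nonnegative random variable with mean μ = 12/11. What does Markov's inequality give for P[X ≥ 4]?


μ = E[X] = 12/11, a = 4.
Markov: P[X ≥ 4] ≤ μ/a = (12/11)/4 = 3/11.
Numerically: ≈ 0.273.
(Since a = 4 > μ = 1.091, the bound 3/11 is < 1 and informative.)

P[X ≥ 4] ≤ 3/11 ≈ 0.273.


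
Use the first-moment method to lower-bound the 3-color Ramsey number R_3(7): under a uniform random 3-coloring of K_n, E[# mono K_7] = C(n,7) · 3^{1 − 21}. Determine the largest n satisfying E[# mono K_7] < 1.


We need C(n, 7) · 3^{1 − 21} < 1, i.e. C(n, 7) < 3^{21 − 1} = 3486784401.
Check values of n near the boundary:
  n = 75: C(75, 7) = 1984829850; 1984829850 < 3486784401? YES
  n = 76: C(76, 7) = 2186189400; 2186189400 < 3486784401? YES
  n = 77: C(77, 7) = 2404808340; 2404808340 < 3486784401? YES
  n = 78: C(78, 7) = 2641902120; 2641902120 < 3486784401? YES
  n = 79: C(79, 7) = 2898753715; 2898753715 < 3486784401? YES
  n = 80: C(80, 7) = 3176716400; 3176716400 < 3486784401? YES
  n = 81: C(81, 7) = 3477216600; 3477216600 < 3486784401? YES
  n = 82: C(82, 7) = 3801756816; 3801756816 < 3486784401? NO
  n = 83: C(83, 7) = 4151918628; 4151918628 < 3486784401? NO
  n = 84: C(84, 7) = 4529365776; 4529365776 < 3486784401? NO
The largest n with C(n, 7) < 3486784401 is n = 81 (where E[X] = 42928600/43046721 ≈ 0.9973). Hence R_3(7) > 81, i.e. R_3(7) ≥ 82.

Largest n = 81; hence R_3(7) > 81.


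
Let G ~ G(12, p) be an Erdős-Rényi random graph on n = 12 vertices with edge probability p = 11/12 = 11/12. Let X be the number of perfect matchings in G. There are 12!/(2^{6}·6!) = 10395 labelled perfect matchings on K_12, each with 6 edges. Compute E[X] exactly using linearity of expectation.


K_12 has 12!/(2^{6}·6!) = 10395 labelled perfect matchings.
For each such perfect matching H, let X_H = 1 if all 6 edges of H are present in G. Then P[X_H = 1] = p^{6} = (11/12)^{6} = 1771561/2985984.
By linearity: E[X] = Σ_H E[X_H] = 10395 · p^{6} = 10395 · 1771561/2985984 = 682050985/110592.
Numerically: E[X] ≈ 6167.

E[X] = 10395 · (11/12)^{6} = 682050985/110592 ≈ 6167.


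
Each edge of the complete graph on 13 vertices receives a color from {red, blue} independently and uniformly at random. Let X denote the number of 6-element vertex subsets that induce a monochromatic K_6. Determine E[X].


Let X = Σ_S X_S over the C(13, 6) = 1716 subsets S of size 6, where X_S = 1 if the K_6 on S is monochromatic.
For a fixed S, the K_6 on S has C(6, 2) = 15 edges. P[all 15 edges red] = (1/2)^15, and likewise for blue, so P[monochromatic] = 2·(1/2)^15 = 2^{1 − 15} = 1/16384.
By linearity: E[X] = C(13, 6) · 2^{1 − 15} = 1716 · 1/16384 = 429/4096.
Numerically: E[X] ≈ 0.104736.

E[X] = C(13,6)·2^(1−C(6,2)) = 429/4096 ≈ 0.104736.


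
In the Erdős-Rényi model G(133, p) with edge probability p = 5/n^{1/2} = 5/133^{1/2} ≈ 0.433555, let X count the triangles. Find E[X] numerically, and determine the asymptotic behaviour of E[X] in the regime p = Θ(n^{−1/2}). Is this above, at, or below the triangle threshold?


Number of potential triangles: C(133, 3) = 383306.
Each occurs with probability p³ ≈ (0.433555)³ ≈ 8.14952979e-02.
By linearity: E[X] = C(133, 3)·p³ ≈ 383306 · 8.14952979e-02 ≈ 31237.636652.
Since α = 1/2 < 1, p = c/n^{1/2} ≫ 1/n is above the triangle threshold p ~ 1/n. Asymptotically E[X] ~ (c³/6)·n^{3(1−α)} = (5³/6)·n^{1.5} → ∞; triangles are abundant w.h.p.

E[X] ≈ 31237.636652; in regime p = Θ(1/n^{1/2}) E[X] diverges (above the triangle threshold p ~ 1/n).


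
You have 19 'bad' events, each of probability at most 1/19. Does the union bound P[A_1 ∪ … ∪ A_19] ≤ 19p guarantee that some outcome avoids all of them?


Union bound: P[∪_{i=1}^{19} A_i] ≤ Σ_i P[A_i] ≤ 19·p = 19·(1/19) = 1.
Numerically: 1 ≈ 1.000.
Is 1 < 1? NO.
Since the bound 1 is ≥ 1, the union bound is uninformative here; it does NOT by itself certify existence.

19·p = 1 ≈ 1.000; existence NOT certified by the union bound.


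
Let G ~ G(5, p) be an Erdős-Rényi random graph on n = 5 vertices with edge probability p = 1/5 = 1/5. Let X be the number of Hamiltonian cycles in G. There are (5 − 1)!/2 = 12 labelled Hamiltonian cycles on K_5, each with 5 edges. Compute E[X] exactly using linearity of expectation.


K_5 has (5 − 1)!/2 = 12 labelled Hamiltonian cycles.
For each such Hamiltonian cycle H, let X_H = 1 if all 5 edges of H are present in G. Then P[X_H = 1] = p^{5} = (1/5)^{5} = 1/3125.
By linearity of expectation: E[X] = Σ_H E[X_H] = 12 · p^{5} = 12 · 1/3125 = 12/3125.
Numerically: E[X] ≈ 0.00384.

E[X] = 12 · (1/5)^{5} = 12/3125 ≈ 0.00384.


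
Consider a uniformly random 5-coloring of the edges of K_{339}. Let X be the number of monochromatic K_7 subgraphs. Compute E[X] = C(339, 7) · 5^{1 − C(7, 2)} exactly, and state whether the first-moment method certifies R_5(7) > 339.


E[X] = C(339, 7) · 5^{1 − 21} = 95915887062372 · 5^{−20} = 95915887062372/95367431640625.
As a reduced fraction: E[X] = 95915887062372/95367431640625 ≈ 1.006.
Is E[X] < 1? NO.
Since E[X] ≥ 1, the first-moment bound is inconclusive at n = 339; it does NOT by itself certify R_5(7) > 339.

E[X] = 95915887062372/95367431640625 ≈ 1.006; E[X] ≥ 1; first-moment method inconclusive here.


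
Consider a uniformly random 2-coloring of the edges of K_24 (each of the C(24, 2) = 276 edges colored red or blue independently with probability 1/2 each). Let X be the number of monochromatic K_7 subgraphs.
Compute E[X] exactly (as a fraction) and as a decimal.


Let X = Σ_S X_S over the C(24, 7) = 346104 subsets S of size 7, where X_S = 1 if the K_7 on S is monochromatic.
For a fixed S, the K_7 on S has C(7, 2) = 21 edges. P[all 21 edges red] = (1/2)^21, and likewise for blue, so P[monochromatic] = 2·(1/2)^21 = 2^{1 − 21} = 1/1048576.
Summing: E[X] = C(24, 7) · 2^{1 − 21} = 346104 · 1/1048576 = 43263/131072.
Numerically: E[X] ≈ 0.330.

E[X] = C(24,7)·2^(1−C(7,2)) = 43263/131072 ≈ 0.330.


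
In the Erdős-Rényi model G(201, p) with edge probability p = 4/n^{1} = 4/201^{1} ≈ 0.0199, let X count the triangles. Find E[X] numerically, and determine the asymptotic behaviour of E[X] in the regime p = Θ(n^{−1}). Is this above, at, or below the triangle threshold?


Number of potential triangles: C(201, 3) = 1333300.
Each occurs with probability p³ ≈ (0.0199)³ ≈ 7.881190e-06.
By linearity: E[X] = C(201, 3)·p³ ≈ 1333300 · 7.881190e-06 ≈ 10.5080.
Here α = 1, so p = 4/n is exactly at the triangle threshold p ~ 1/n. Asymptotically E[X] → c³/6 = 4³/6 = 32/3 ≈ 10.6667, a bounded constant. In this regime the triangle count is asymptotically Poisson(c³/6).

E[X] ≈ 10.5080; in regime p = Θ(1/n^{1}) E[X] stays bounded (at the triangle threshold p ~ 1/n).


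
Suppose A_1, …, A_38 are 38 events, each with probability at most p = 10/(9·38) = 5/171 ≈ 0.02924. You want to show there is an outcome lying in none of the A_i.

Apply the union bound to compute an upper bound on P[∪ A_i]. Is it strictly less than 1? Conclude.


Union bound: P[∪_{i=1}^{38} A_i] ≤ Σ_i P[A_i] ≤ 38·p = 38·(5/171) = 10/9.
Numerically: 10/9 ≈ 1.11111.
Is 10/9 < 1? NO.
Since the bound 10/9 is ≥ 1, the union bound is uninformative here; it does NOT by itself certify existence.

38·p = 10/9 ≈ 1.11111; existence NOT certified by the union bound.


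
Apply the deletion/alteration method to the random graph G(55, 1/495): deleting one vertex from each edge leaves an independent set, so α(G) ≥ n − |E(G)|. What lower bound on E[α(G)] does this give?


E[|E(G)|] = C(55, 2)·p = 1485 · (1/495) = 3.
E[α(G)] ≥ n − E[|E(G)|] = 55 − 3 = 52.
Numerically: ≈ 52.000.
(This is only a lower bound; the true E[α(G)] may be larger.)

E[α(G)] ≥ 52 ≈ 52.000.


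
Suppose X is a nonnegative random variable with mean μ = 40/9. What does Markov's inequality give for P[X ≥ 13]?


μ = E[X] = 40/9, a = 13.
Markov: P[X ≥ 13] ≤ μ/a = (40/9)/13 = 40/117.
Numerically: ≈ 0.3419.
(Since a = 13 > μ = 4.4444, the bound 40/117 is < 1 and informative.)

P[X ≥ 13] ≤ 40/117 ≈ 0.3419.


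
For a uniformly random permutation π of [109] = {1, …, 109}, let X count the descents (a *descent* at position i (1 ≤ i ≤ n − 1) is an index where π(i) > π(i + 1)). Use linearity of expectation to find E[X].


Write X = Σ X_I over i = 1, …, 108, with X_I the indicator of one descent.
There are 108 indicators.
For each fixed i, the pair (π(i), π(i+1)) is a uniformly random ordered pair of distinct values from {1, …, 109}; by symmetry P[π(i) > π(i+1)] = 1/2.
By linearity: E[X] = 108 · (1/2) = (109 − 1) · (1/2) = 54 ≈ 54.000.

E[X] = 54 = 54.000.


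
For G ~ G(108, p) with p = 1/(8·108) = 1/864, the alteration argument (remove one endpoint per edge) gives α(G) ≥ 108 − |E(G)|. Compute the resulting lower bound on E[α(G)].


E[|E(G)|] = C(108, 2)·p = 5778 · (1/864) = 107/16.
E[α(G)] ≥ n − E[|E(G)|] = 108 − 107/16 = 1621/16.
Numerically: ≈ 101.312.
(This is only a lower bound; the true E[α(G)] may be larger.)

E[α(G)] ≥ 1621/16 ≈ 101.312.


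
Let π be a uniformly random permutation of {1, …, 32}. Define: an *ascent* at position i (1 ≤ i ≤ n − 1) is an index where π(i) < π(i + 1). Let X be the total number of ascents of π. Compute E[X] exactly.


Write X = Σ X_I over i = 1, …, 31, with X_I the indicator of one ascent.
There are 31 indicators.
For each fixed i, the pair (π(i), π(i+1)) is a uniformly random ordered pair of distinct values from {1, …, 32}; by symmetry P[π(i) < π(i+1)] = 1/2.
By linearity: E[X] = 31 · (1/2) = (32 − 1) · (1/2) = 31/2 ≈ 15.500000.

E[X] = 31/2 = 15.500000.


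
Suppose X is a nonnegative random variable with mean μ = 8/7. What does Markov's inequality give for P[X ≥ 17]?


μ = E[X] = 8/7, a = 17.
Markov: P[X ≥ 17] ≤ μ/a = (8/7)/17 = 8/119.
Numerically: ≈ 0.0672.
(Since a = 17 > μ = 1.1429, the bound 8/119 is < 1 and informative.)

P[X ≥ 17] ≤ 8/119 ≈ 0.0672.


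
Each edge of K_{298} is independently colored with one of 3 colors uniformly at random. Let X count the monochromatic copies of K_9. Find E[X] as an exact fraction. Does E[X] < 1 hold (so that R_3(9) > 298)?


E[X] = C(298, 9) · 3^{1 − 36} = 45207677551849890 · 3^{−35} = 45207677551849890/50031545098999707.
As a reduced fraction: E[X] = 15069225850616630/16677181699666569 ≈ 0.9036.
Is E[X] < 1? YES.
Since E[X] < 1, there exists a 3-coloring of K_{298} with no monochromatic K_9; hence R_3(9) > 298.

E[X] = 15069225850616630/16677181699666569 ≈ 0.9036; E[X] < 1, so R_3(9) > 298.


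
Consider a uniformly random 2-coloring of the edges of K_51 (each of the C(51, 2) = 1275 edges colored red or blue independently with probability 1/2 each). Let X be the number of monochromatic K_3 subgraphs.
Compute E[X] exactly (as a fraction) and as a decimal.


Let X = Σ_S X_S over the C(51, 3) = 20825 subsets S of size 3, where X_S = 1 if the K_3 on S is monochromatic.
For a fixed S, the K_3 on S has C(3, 2) = 3 edges. P[all 3 edges red] = (1/2)^3, and likewise for blue, so P[monochromatic] = 2·(1/2)^3 = 2^{1 − 3} = 1/4.
By linearity: E[X] = C(51, 3) · 2^{1 − 3} = 20825 · 1/4 = 20825/4.
Numerically: E[X] ≈ 5206.2500.

E[X] = C(51,3)·2^(1−C(3,2)) = 20825/4 ≈ 5206.2500.


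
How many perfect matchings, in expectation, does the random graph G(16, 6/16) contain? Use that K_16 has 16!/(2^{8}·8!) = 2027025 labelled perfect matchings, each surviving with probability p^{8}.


K_16 has 16!/(2^{8}·8!) = 2027025 labelled perfect matchings.
For each such perfect matching H, let X_H = 1 if all 8 edges of H are present in G. Then P[X_H = 1] = p^{8} = (3/8)^{8} = 6561/16777216.
Summing the indicators: E[X] = Σ_H E[X_H] = 2027025 · p^{8} = 2027025 · 6561/16777216 = 13299311025/16777216.
Numerically: E[X] ≈ 792.7.

E[X] = 2027025 · (3/8)^{8} = 13299311025/16777216 ≈ 792.7.


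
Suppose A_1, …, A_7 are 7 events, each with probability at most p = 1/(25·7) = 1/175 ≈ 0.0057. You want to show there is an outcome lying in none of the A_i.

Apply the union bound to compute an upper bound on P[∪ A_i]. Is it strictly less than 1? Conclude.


Union bound: P[∪_{i=1}^{7} A_i] ≤ Σ_i P[A_i] ≤ 7·p = 7·(1/175) = 1/25.
Numerically: 1/25 ≈ 0.0400.
Is 1/25 < 1? YES.
Since P[∪ A_i] ≤ 1/25 < 1, the complement has P[∩ A_i^c] ≥ 1 − 1/25 = 24/25 > 0, so some outcome avoids every A_i.

7·p = 1/25 ≈ 0.0400; existence CERTIFIED by the union bound.


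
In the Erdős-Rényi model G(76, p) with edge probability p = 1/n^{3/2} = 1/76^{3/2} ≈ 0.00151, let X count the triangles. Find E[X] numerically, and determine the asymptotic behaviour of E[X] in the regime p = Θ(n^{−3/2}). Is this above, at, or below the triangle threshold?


Number of potential triangles: C(76, 3) = 70300.
Each occurs with probability p³ ≈ (0.00151)³ ≈ 3.43826e-09.
By linearity: E[X] = C(76, 3)·p³ ≈ 70300 · 3.43826e-09 ≈ 0.000.
Since α = 3/2 > 1, p = c/n^{3/2} = o(1/n) is below the triangle threshold p ~ 1/n. Asymptotically E[X] ~ (c³/6)·n^{3(1−α)} = (1³/6)·n^{-1.5} → 0, so by Markov's inequality G has no triangles w.h.p.

E[X] ≈ 0.000; in regime p = Θ(1/n^{3/2}) E[X] tends to 0 (below the triangle threshold p ~ 1/n).


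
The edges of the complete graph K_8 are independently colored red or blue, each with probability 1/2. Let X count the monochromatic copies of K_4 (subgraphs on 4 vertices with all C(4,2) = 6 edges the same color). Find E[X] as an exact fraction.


Let X = Σ_S X_S over the C(8, 4) = 70 subsets S of size 4, where X_S = 1 if the K_4 on S is monochromatic.
For a fixed S, the K_4 on S has C(4, 2) = 6 edges. P[all 6 edges red] = (1/2)^6, and likewise for blue, so P[monochromatic] = 2·(1/2)^6 = 2^{1 − 6} = 1/32.
Summing: E[X] = C(8, 4) · 2^{1 − 6} = 70 · 1/32 = 35/16.
Numerically: E[X] ≈ 2.187500.

E[X] = C(8,4)·2^(1−C(4,2)) = 35/16 ≈ 2.187500.


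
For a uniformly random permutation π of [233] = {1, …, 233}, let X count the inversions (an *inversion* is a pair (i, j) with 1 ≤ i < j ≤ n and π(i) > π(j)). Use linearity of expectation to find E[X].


Write X = Σ X_I over the C(233, 2) = 27028 pairs i < j, with X_I the indicator of one inversion.
There are 27028 indicators.
For each fixed pair i < j, the values π(i) and π(j) are two distinct elements of {1, …, 233} in uniformly random order; by symmetry P[π(i) > π(j)] = 1/2.
By linearity: E[X] = 27028 · (1/2) = C(233, 2) · (1/2) = 27028/2 = 13514 ≈ 13514.000.

E[X] = 13514 = 13514.000.


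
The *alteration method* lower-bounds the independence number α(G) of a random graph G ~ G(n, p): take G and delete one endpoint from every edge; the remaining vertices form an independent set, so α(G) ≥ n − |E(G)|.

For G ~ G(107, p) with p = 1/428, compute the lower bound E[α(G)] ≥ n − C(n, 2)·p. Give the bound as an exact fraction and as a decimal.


E[|E(G)|] = C(107, 2)·p = 5671 · (1/428) = 53/4.
E[α(G)] ≥ n − E[|E(G)|] = 107 − 53/4 = 375/4.
Numerically: ≈ 93.750.
(This is only a lower bound; the true E[α(G)] may be larger.)

E[α(G)] ≥ 375/4 ≈ 93.750.


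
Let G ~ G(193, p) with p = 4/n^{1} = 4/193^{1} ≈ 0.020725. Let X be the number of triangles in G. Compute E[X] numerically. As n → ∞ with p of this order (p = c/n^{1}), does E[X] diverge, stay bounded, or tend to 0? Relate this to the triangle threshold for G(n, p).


Number of potential triangles: C(193, 3) = 1179616.
Each occurs with probability p³ ≈ (0.020725)³ ≈ 8.9024193e-06.
By linearity: E[X] = C(193, 3)·p³ ≈ 1179616 · 8.9024193e-06 ≈ 10.50144.
Here α = 1, so p = 4/n is exactly at the triangle threshold p ~ 1/n. Asymptotically E[X] → c³/6 = 4³/6 = 32/3 ≈ 10.66667, a bounded constant. In this regime the triangle count is asymptotically Poisson(c³/6).

E[X] ≈ 10.50144; in regime p = Θ(1/n^{1}) E[X] stays bounded (at the triangle threshold p ~ 1/n).


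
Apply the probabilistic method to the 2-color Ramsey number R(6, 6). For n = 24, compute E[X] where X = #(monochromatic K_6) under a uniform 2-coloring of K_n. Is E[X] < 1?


E[X] = C(24, 6) · 2^{1 − 15} = 134596 · 2^{−14} = 134596/16384.
As a reduced fraction: E[X] = 33649/4096 ≈ 8.2151.
Is E[X] < 1? NO.
Since E[X] ≥ 1, the first-moment bound is inconclusive at n = 24; it does NOT by itself certify R(6, 6) > 24.

E[X] = 33649/4096 ≈ 8.2151; E[X] ≥ 1; first-moment method inconclusive here.


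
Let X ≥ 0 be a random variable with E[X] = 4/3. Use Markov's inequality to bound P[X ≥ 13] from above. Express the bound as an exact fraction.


μ = E[X] = 4/3, a = 13.
Markov: P[X ≥ 13] ≤ μ/a = (4/3)/13 = 4/39.
Numerically: ≈ 0.1026.
(Since a = 13 > μ = 1.3333, the bound 4/39 is < 1 and informative.)

P[X ≥ 13] ≤ 4/39 ≈ 0.1026.


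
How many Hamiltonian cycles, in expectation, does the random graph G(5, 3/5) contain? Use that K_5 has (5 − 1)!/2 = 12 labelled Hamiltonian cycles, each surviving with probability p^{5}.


K_5 has (5 − 1)!/2 = 12 labelled Hamiltonian cycles.
For each such Hamiltonian cycle H, let X_H = 1 if all 5 edges of H are present in G. Then P[X_H = 1] = p^{5} = (3/5)^{5} = 243/3125.
By linearity: E[X] = Σ_H E[X_H] = 12 · p^{5} = 12 · 243/3125 = 2916/3125.
Numerically: E[X] ≈ 0.933.

E[X] = 12 · (3/5)^{5} = 2916/3125 ≈ 0.933.


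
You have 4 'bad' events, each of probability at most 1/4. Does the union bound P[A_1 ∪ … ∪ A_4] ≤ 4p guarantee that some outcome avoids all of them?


Union bound: P[∪_{i=1}^{4} A_i] ≤ Σ_i P[A_i] ≤ 4·p = 4·(1/4) = 1.
Numerically: 1 ≈ 1.00000.
Is 1 < 1? NO.
Since the bound 1 is ≥ 1, the union bound is uninformative here; it does NOT by itself certify existence.

4·p = 1 ≈ 1.00000; existence NOT certified by the union bound.


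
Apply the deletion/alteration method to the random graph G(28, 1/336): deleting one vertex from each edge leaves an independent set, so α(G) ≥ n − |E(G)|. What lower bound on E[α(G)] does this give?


E[|E(G)|] = C(28, 2)·p = 378 · (1/336) = 9/8.
E[α(G)] ≥ n − E[|E(G)|] = 28 − 9/8 = 215/8.
Numerically: ≈ 26.8750.
(This is only a lower bound; the true E[α(G)] may be larger.)

E[α(G)] ≥ 215/8 ≈ 26.8750.


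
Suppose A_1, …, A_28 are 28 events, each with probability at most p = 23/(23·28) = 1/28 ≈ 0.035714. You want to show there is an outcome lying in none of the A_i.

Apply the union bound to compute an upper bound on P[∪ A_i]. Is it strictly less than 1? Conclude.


Union bound: P[∪_{i=1}^{28} A_i] ≤ Σ_i P[A_i] ≤ 28·p = 28·(1/28) = 1.
Numerically: 1 ≈ 1.000000.
Is 1 < 1? NO.
Since the bound 1 is ≥ 1, the union bound is uninformative here; it does NOT by itself certify existence.

28·p = 1 ≈ 1.000000; existence NOT certified by the union bound.


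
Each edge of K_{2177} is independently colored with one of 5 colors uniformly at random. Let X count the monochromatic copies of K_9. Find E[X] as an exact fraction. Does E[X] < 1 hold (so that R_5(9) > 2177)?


E[X] = C(2177, 9) · 5^{1 − 36} = 2976951400847999984172400 · 5^{−35} = 2976951400847999984172400/2910383045673370361328125.
As a reduced fraction: E[X] = 119078056033919999366896/116415321826934814453125 ≈ 1.023.
Is E[X] < 1? NO.
Since E[X] ≥ 1, the first-moment bound is inconclusive at n = 2177; it does NOT by itself certify R_5(9) > 2177.

E[X] = 119078056033919999366896/116415321826934814453125 ≈ 1.023; E[X] ≥ 1; first-moment method inconclusive here.


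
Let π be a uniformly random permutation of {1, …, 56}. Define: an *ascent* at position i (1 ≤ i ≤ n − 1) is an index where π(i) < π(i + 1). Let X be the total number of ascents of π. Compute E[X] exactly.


Write X = Σ X_I over i = 1, …, 55, with X_I the indicator of one ascent.
There are 55 indicators.
For each fixed i, the pair (π(i), π(i+1)) is a uniformly random ordered pair of distinct values from {1, …, 56}; by symmetry P[π(i) < π(i+1)] = 1/2.
By linearity: E[X] = 55 · (1/2) = (56 − 1) · (1/2) = 55/2 ≈ 27.50000.

E[X] = 55/2 = 27.50000.


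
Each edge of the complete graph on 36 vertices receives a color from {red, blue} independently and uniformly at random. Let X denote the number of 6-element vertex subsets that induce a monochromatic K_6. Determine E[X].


Let X = Σ_S X_S over the C(36, 6) = 1947792 subsets S of size 6, where X_S = 1 if the K_6 on S is monochromatic.
For a fixed S, the K_6 on S has C(6, 2) = 15 edges. P[all 15 edges red] = (1/2)^15, and likewise for blue, so P[monochromatic] = 2·(1/2)^15 = 2^{1 − 15} = 1/16384.
By linearity of expectation: E[X] = C(36, 6) · 2^{1 − 15} = 1947792 · 1/16384 = 121737/1024.
Numerically: E[X] ≈ 118.883789.

E[X] = C(36,6)·2^(1−C(6,2)) = 121737/1024 ≈ 118.883789.


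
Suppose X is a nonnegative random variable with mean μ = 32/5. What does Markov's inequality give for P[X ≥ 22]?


μ = E[X] = 32/5, a = 22.
Markov: P[X ≥ 22] ≤ μ/a = (32/5)/22 = 16/55.
Numerically: ≈ 0.2909.
(Since a = 22 > μ = 6.4000, the bound 16/55 is < 1 and informative.)

P[X ≥ 22] ≤ 16/55 ≈ 0.2909.


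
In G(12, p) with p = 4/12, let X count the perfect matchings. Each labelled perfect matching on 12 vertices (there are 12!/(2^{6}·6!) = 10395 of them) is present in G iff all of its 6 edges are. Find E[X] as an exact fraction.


K_12 has 12!/(2^{6}·6!) = 10395 labelled perfect matchings.
For each such perfect matching H, let X_H = 1 if all 6 edges of H are present in G. Then P[X_H = 1] = p^{6} = (1/3)^{6} = 1/729.
By linearity: E[X] = Σ_H E[X_H] = 10395 · p^{6} = 10395 · 1/729 = 385/27.
Numerically: E[X] ≈ 14.3.

E[X] = 10395 · (1/3)^{6} = 385/27 ≈ 14.3.


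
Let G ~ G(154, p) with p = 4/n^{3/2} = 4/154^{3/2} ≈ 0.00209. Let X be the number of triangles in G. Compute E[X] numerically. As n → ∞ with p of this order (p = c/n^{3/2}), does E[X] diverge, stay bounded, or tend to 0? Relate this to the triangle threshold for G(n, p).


Number of potential triangles: C(154, 3) = 596904.
Each occurs with probability p³ ≈ (0.00209)³ ≈ 9.16931e-09.
By linearity: E[X] = C(154, 3)·p³ ≈ 596904 · 9.16931e-09 ≈ 0.005.
Since α = 3/2 > 1, p = c/n^{3/2} = o(1/n) is below the triangle threshold p ~ 1/n. Asymptotically E[X] ~ (c³/6)·n^{3(1−α)} = (4³/6)·n^{-1.5} → 0, so by Markov's inequality G has no triangles w.h.p.

E[X] ≈ 0.005; in regime p = Θ(1/n^{3/2}) E[X] tends to 0 (below the triangle threshold p ~ 1/n).


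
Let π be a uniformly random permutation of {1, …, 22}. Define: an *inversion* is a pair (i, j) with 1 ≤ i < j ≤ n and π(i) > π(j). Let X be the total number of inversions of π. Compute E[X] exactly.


Write X = Σ X_I over the C(22, 2) = 231 pairs i < j, with X_I the indicator of one inversion.
There are 231 indicators.
For each fixed pair i < j, the values π(i) and π(j) are two distinct elements of {1, …, 22} in uniformly random order; by symmetry P[π(i) > π(j)] = 1/2.
By linearity: E[X] = 231 · (1/2) = C(22, 2) · (1/2) = 231/2 = 231/2 ≈ 115.50000.

E[X] = 231/2 = 115.50000.


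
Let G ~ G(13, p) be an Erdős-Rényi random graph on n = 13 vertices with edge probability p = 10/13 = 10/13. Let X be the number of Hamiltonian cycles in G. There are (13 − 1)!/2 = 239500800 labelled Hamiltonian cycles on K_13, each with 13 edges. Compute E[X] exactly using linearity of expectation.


K_13 has (13 − 1)!/2 = 239500800 labelled Hamiltonian cycles.
For each such Hamiltonian cycle H, let X_H = 1 if all 13 edges of H are present in G. Then P[X_H = 1] = p^{13} = (10/13)^{13} = 10000000000000/302875106592253.
Summing the indicators: E[X] = Σ_H E[X_H] = 239500800 · p^{13} = 239500800 · 10000000000000/302875106592253 = 2395008000000000000000/302875106592253.
Numerically: E[X] ≈ 7.908e+06.

E[X] = 239500800 · (10/13)^{13} = 2395008000000000000000/302875106592253 ≈ 7.908e+06.


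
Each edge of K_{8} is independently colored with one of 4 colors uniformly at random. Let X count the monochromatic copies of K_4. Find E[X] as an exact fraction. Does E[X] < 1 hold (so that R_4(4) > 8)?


E[X] = C(8, 4) · 4^{1 − 6} = 70 · 4^{−5} = 70/1024.
As a reduced fraction: E[X] = 35/512 ≈ 0.06836.
Is E[X] < 1? YES.
Since E[X] < 1, there exists a 4-coloring of K_{8} with no monochromatic K_4; hence R_4(4) > 8.

E[X] = 35/512 ≈ 0.06836; E[X] < 1, so R_4(4) > 8.


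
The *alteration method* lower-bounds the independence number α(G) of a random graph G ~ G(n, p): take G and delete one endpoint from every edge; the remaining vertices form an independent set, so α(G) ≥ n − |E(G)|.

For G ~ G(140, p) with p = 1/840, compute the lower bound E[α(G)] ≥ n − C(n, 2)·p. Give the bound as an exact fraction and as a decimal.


E[|E(G)|] = C(140, 2)·p = 9730 · (1/840) = 139/12.
E[α(G)] ≥ n − E[|E(G)|] = 140 − 139/12 = 1541/12.
Numerically: ≈ 128.416667.
(This is only a lower bound; the true E[α(G)] may be larger.)

E[α(G)] ≥ 1541/12 ≈ 128.416667.


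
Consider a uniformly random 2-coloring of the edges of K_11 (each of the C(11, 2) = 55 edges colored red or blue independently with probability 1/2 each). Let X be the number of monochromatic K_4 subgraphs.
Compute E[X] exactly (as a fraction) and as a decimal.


Let X = Σ_S X_S over the C(11, 4) = 330 subsets S of size 4, where X_S = 1 if the K_4 on S is monochromatic.
For a fixed S, the K_4 on S has C(4, 2) = 6 edges. P[all 6 edges red] = (1/2)^6, and likewise for blue, so P[monochromatic] = 2·(1/2)^6 = 2^{1 − 6} = 1/32.
By linearity: E[X] = C(11, 4) · 2^{1 − 6} = 330 · 1/32 = 165/16.
Numerically: E[X] ≈ 10.3125.

E[X] = C(11,4)·2^(1−C(4,2)) = 165/16 ≈ 10.3125.


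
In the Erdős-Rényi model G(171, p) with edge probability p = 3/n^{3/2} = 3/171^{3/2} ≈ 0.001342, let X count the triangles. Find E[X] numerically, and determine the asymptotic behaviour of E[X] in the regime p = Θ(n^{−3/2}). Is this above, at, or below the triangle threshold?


Number of potential triangles: C(171, 3) = 818805.
Each occurs with probability p³ ≈ (0.001342)³ ≈ 2.414801e-09.
By linearity: E[X] = C(171, 3)·p³ ≈ 818805 · 2.414801e-09 ≈ 0.0020.
Since α = 3/2 > 1, p = c/n^{3/2} = o(1/n) is below the triangle threshold p ~ 1/n. Asymptotically E[X] ~ (c³/6)·n^{3(1−α)} = (3³/6)·n^{-1.5} → 0, so by Markov's inequality G has no triangles w.h.p.

E[X] ≈ 0.0020; in regime p = Θ(1/n^{3/2}) E[X] tends to 0 (below the triangle threshold p ~ 1/n).


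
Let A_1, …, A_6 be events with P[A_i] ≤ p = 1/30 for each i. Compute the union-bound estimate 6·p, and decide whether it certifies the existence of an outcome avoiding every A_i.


Union bound: P[∪_{i=1}^{6} A_i] ≤ Σ_i P[A_i] ≤ 6·p = 6·(1/30) = 1/5.
Numerically: 1/5 ≈ 0.20000.
Is 1/5 < 1? YES.
Since P[∪ A_i] ≤ 1/5 < 1, the complement has P[∩ A_i^c] ≥ 1 − 1/5 = 4/5 > 0, so some outcome avoids every A_i.

6·p = 1/5 ≈ 0.20000; existence CERTIFIED by the union bound.


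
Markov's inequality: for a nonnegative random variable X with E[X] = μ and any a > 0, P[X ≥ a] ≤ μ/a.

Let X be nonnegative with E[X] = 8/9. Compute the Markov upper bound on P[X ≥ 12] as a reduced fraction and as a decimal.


μ = E[X] = 8/9, a = 12.
Markov: P[X ≥ 12] ≤ μ/a = (8/9)/12 = 2/27.
Numerically: ≈ 0.0741.
(Since a = 12 > μ = 0.8889, the bound 2/27 is < 1 and informative.)

P[X ≥ 12] ≤ 2/27 ≈ 0.0741.


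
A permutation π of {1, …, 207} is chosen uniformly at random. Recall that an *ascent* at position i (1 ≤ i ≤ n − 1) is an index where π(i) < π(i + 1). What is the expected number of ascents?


Write X = Σ X_I over i = 1, …, 206, with X_I the indicator of one ascent.
There are 206 indicators.
For each fixed i, the pair (π(i), π(i+1)) is a uniformly random ordered pair of distinct values from {1, …, 207}; by symmetry P[π(i) < π(i+1)] = 1/2.
By linearity: E[X] = 206 · (1/2) = (207 − 1) · (1/2) = 103 ≈ 103.00000.

E[X] = 103 = 103.00000.


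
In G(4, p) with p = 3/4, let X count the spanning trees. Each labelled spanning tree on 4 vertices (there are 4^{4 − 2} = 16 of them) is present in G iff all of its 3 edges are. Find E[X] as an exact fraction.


K_4 has 4^{4 − 2} = 16 labelled spanning trees.
For each such spanning tree H, let X_H = 1 if all 3 edges of H are present in G. Then P[X_H = 1] = p^{3} = (3/4)^{3} = 27/64.
Summing the indicators: E[X] = Σ_H E[X_H] = 16 · p^{3} = 16 · 27/64 = 27/4.
Numerically: E[X] ≈ 6.75.

E[X] = 16 · (3/4)^{3} = 27/4 ≈ 6.75.


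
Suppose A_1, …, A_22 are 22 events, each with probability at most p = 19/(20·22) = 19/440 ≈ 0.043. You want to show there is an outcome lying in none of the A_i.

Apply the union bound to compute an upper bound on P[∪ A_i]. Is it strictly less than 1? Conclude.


Union bound: P[∪_{i=1}^{22} A_i] ≤ Σ_i P[A_i] ≤ 22·p = 22·(19/440) = 19/20.
Numerically: 19/20 ≈ 0.950.
Is 19/20 < 1? YES.
Since P[∪ A_i] ≤ 19/20 < 1, the complement has P[∩ A_i^c] ≥ 1 − 19/20 = 1/20 > 0, so some outcome avoids every A_i.

22·p = 19/20 ≈ 0.950; existence CERTIFIED by the union bound.


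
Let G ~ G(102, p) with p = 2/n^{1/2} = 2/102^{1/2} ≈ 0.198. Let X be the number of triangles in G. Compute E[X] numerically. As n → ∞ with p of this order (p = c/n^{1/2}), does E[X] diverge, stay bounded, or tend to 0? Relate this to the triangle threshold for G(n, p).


Number of potential triangles: C(102, 3) = 171700.
Each occurs with probability p³ ≈ (0.198)³ ≈ 7.765863e-03.
By linearity: E[X] = C(102, 3)·p³ ≈ 171700 · 7.765863e-03 ≈ 1333.3987.
Since α = 1/2 < 1, p = c/n^{1/2} ≫ 1/n is above the triangle threshold p ~ 1/n. Asymptotically E[X] ~ (c³/6)·n^{3(1−α)} = (2³/6)·n^{1.5} → ∞; triangles are abundant w.h.p.

E[X] ≈ 1333.3987; in regime p = Θ(1/n^{1/2}) E[X] diverges (above the triangle threshold p ~ 1/n).


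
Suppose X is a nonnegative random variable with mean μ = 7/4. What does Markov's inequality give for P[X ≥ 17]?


μ = E[X] = 7/4, a = 17.
Markov: P[X ≥ 17] ≤ μ/a = (7/4)/17 = 7/68.
Numerically: ≈ 0.10294.
(Since a = 17 > μ = 1.75000, the bound 7/68 is < 1 and informative.)

P[X ≥ 17] ≤ 7/68 ≈ 0.10294.


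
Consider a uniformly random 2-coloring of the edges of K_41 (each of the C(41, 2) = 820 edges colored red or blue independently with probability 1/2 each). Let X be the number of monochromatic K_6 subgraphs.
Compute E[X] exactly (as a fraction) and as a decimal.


Let X = Σ_S X_S over the C(41, 6) = 4496388 subsets S of size 6, where X_S = 1 if the K_6 on S is monochromatic.
For a fixed S, the K_6 on S has C(6, 2) = 15 edges. P[all 15 edges red] = (1/2)^15, and likewise for blue, so P[monochromatic] = 2·(1/2)^15 = 2^{1 − 15} = 1/16384.
By linearity of expectation: E[X] = C(41, 6) · 2^{1 − 15} = 4496388 · 1/16384 = 1124097/4096.
Numerically: E[X] ≈ 274.43774.

E[X] = C(41,6)·2^(1−C(6,2)) = 1124097/4096 ≈ 274.43774.


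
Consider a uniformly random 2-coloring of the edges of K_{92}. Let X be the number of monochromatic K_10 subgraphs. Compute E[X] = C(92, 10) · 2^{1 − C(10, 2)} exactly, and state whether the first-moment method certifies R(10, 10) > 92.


E[X] = C(92, 10) · 2^{1 − 45} = 7210666060598 · 2^{−44} = 7210666060598/17592186044416.
As a reduced fraction: E[X] = 3605333030299/8796093022208 ≈ 0.40988.
Is E[X] < 1? YES.
Since E[X] < 1, there exists a 2-coloring of K_{92} with no monochromatic K_10; hence R(10, 10) > 92.

E[X] = 3605333030299/8796093022208 ≈ 0.40988; E[X] < 1, so R(10, 10) > 92.


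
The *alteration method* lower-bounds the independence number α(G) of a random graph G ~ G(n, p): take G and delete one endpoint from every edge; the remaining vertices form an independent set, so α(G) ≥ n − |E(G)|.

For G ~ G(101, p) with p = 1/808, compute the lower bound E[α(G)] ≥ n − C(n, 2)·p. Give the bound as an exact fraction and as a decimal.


E[|E(G)|] = C(101, 2)·p = 5050 · (1/808) = 25/4.
E[α(G)] ≥ n − E[|E(G)|] = 101 − 25/4 = 379/4.
Numerically: ≈ 94.7500.
(This is only a lower bound; the true E[α(G)] may be larger.)

E[α(G)] ≥ 379/4 ≈ 94.7500.


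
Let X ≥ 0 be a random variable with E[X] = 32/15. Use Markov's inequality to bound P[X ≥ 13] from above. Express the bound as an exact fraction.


μ = E[X] = 32/15, a = 13.
Markov: P[X ≥ 13] ≤ μ/a = (32/15)/13 = 32/195.
Numerically: ≈ 0.164103.
(Since a = 13 > μ = 2.133333, the bound 32/195 is < 1 and informative.)

P[X ≥ 13] ≤ 32/195 ≈ 0.164103.


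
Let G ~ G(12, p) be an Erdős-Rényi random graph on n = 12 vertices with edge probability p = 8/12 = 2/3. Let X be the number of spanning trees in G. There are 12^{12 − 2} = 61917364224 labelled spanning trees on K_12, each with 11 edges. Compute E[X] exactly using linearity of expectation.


K_12 has 12^{12 − 2} = 61917364224 labelled spanning trees.
For each such spanning tree H, let X_H = 1 if all 11 edges of H are present in G. Then P[X_H = 1] = p^{11} = (2/3)^{11} = 2048/177147.
Summing the indicators: E[X] = Σ_H E[X_H] = 61917364224 · p^{11} = 61917364224 · 2048/177147 = 2147483648/3.
Numerically: E[X] ≈ 7.158e+08.

E[X] = 61917364224 · (2/3)^{11} = 2147483648/3 ≈ 7.158e+08.


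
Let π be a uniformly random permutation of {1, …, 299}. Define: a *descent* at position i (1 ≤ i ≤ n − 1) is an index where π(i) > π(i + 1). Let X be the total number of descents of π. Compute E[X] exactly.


Write X = Σ X_I over i = 1, …, 298, with X_I the indicator of one descent.
There are 298 indicators.
For each fixed i, the pair (π(i), π(i+1)) is a uniformly random ordered pair of distinct values from {1, …, 299}; by symmetry P[π(i) > π(i+1)] = 1/2.
By linearity: E[X] = 298 · (1/2) = (299 − 1) · (1/2) = 149 ≈ 149.000000.

E[X] = 149 = 149.000000.


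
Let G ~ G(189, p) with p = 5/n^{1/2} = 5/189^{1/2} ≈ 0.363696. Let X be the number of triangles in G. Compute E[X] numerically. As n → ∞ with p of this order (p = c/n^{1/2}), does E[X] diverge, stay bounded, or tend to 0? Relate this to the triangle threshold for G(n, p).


Number of potential triangles: C(189, 3) = 1107414.
Each occurs with probability p³ ≈ (0.363696)³ ≈ 4.81080005e-02.
By linearity: E[X] = C(189, 3)·p³ ≈ 1107414 · 4.81080005e-02 ≈ 53275.473258.
Since α = 1/2 < 1, p = c/n^{1/2} ≫ 1/n is above the triangle threshold p ~ 1/n. Asymptotically E[X] ~ (c³/6)·n^{3(1−α)} = (5³/6)·n^{1.5} → ∞; triangles are abundant w.h.p.

E[X] ≈ 53275.473258; in regime p = Θ(1/n^{1/2}) E[X] diverges (above the triangle threshold p ~ 1/n).


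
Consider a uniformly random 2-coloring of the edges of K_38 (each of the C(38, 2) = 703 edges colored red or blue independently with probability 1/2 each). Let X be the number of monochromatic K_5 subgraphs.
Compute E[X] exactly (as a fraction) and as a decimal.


Let X = Σ_S X_S over the C(38, 5) = 501942 subsets S of size 5, where X_S = 1 if the K_5 on S is monochromatic.
For a fixed S, the K_5 on S has C(5, 2) = 10 edges. P[all 10 edges red] = (1/2)^10, and likewise for blue, so P[monochromatic] = 2·(1/2)^10 = 2^{1 − 10} = 1/512.
By linearity of expectation: E[X] = C(38, 5) · 2^{1 − 10} = 501942 · 1/512 = 250971/256.
Numerically: E[X] ≈ 980.35547.

E[X] = C(38,5)·2^(1−C(5,2)) = 250971/256 ≈ 980.35547.
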